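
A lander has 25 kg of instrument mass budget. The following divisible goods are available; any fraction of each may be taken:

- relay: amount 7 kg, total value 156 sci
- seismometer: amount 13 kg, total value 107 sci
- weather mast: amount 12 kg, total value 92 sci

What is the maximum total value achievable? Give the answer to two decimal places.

Take in order of value per unit:
- relay (156/7 per unit): all 7 → value 156, running total 156.00
- seismometer (107/13 per unit): all 13 → value 107, running total 263.00
- weather mast (92/12 per unit): 5 of 12 → value 5×92/12 = 38.3333, running total 301.33
Total 301.33.

301.33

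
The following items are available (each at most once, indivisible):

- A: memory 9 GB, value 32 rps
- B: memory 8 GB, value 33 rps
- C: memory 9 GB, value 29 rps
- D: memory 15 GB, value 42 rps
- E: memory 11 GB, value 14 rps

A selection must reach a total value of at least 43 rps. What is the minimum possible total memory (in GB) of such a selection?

Subsets with value ≥ 43, sorted by total memory:
- A+B: memory 17, value 65
- B+C: memory 17, value 62
- A+C: memory 18, value 61
- B+E: memory 19, value 47
Minimum memory: 17 GB.

17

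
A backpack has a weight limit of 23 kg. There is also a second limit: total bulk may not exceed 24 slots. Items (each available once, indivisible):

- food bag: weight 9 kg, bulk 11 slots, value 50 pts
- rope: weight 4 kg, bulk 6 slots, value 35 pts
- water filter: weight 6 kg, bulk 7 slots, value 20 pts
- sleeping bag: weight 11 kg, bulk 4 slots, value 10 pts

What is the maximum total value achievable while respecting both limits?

Feasible sets respecting both limits:
- food bag+rope+water filter: weight 19, bulk 24, value 105
- food bag+rope: weight 13, bulk 17, value 85
- food bag+water filter: weight 15, bulk 18, value 70
Best: 105 pts.

105 pts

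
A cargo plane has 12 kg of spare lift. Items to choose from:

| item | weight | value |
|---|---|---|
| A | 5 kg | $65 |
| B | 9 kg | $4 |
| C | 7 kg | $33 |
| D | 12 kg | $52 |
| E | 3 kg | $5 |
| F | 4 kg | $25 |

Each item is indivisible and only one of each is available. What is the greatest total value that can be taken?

$98

This is a 0/1 knapsack; check combinations near the capacity.
- A+C: weight 5+7=12, value 65+33=98
- A+E+F: weight 5+3+4=12, value 65+5+25=95
- A+F: weight 5+4=9, value 65+25=90
- A+E: weight 5+3=8, value 65+5=70
- A: weight 5, value 65
Best: $98.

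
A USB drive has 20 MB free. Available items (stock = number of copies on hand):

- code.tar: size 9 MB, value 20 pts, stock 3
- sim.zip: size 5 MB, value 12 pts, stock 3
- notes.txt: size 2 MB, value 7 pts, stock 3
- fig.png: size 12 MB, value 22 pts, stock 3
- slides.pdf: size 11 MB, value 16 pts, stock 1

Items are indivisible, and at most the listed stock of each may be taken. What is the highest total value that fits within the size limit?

Best selections within size 20 and stock limits:
- 1×code.tar + 1×sim.zip + 3×notes.txt: size 20, value 53
- 3×sim.zip + 2×notes.txt: size 19, value 50
Best: 53 pts.

53 pts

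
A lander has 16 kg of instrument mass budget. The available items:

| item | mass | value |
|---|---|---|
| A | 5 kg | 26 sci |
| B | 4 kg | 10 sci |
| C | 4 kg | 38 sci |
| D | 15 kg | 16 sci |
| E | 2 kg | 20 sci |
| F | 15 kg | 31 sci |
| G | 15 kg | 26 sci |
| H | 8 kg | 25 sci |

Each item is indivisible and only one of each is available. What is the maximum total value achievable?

94 sci

Check high-value combinations within 16 kg:
- A+B+C+E: mass 5+4+4+2=15, value 26+10+38+20=94
- A+C+E: mass 5+4+2=11, value 26+38+20=84
- C+E+H: mass 4+2+8=14, value 38+20+25=83
- A+B+C: mass 5+4+4=13, value 26+10+38=74
Best: 94 sci.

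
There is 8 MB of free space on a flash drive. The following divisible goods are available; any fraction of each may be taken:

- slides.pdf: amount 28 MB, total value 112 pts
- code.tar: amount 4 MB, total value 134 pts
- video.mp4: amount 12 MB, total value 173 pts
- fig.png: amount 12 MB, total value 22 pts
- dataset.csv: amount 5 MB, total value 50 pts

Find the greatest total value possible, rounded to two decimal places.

Take in order of value per unit:
- code.tar (134/4 per unit): all 4 → value 134, running total 134.00
- video.mp4 (173/12 per unit): 4 of 12 → value 4×173/12 = 57.6667, running total 191.67
Total 191.67.

191.67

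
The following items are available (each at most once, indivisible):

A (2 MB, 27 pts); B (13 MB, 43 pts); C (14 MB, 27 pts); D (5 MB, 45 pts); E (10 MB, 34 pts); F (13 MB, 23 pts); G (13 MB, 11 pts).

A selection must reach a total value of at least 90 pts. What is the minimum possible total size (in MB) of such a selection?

17

Subsets with value ≥ 90, sorted by total size:
- A+D+E: size 17, value 106
- A+B+D: size 20, value 115
- A+D+F: size 20, value 95
Minimum size: 17 MB.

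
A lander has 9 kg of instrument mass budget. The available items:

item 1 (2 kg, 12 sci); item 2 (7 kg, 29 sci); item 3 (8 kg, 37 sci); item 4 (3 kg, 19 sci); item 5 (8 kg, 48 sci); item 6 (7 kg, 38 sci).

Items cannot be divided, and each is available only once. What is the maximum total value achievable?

Check high-value combinations within 9 kg:
- item 1+item 6: mass 2+7=9, value 12+38=50
- item 5: mass 8, value 48
- item 1+item 2: mass 2+7=9, value 12+29=41
- item 6: mass 7, value 38
Best: 50 sci.

50 sci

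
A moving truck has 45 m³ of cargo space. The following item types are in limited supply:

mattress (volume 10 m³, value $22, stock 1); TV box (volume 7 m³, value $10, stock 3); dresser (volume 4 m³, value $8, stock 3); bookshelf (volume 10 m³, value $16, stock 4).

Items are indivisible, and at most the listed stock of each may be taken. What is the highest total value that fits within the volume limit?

$80

Best selections within volume 45 and stock limits:
- 1×mattress + 1×TV box + 2×dresser + 2×bookshelf: volume 45, value 80
- 1×mattress + 3×dresser + 2×bookshelf: volume 42, value 78
- 1×mattress + 1×dresser + 3×bookshelf: volume 44, value 78
Best: $80.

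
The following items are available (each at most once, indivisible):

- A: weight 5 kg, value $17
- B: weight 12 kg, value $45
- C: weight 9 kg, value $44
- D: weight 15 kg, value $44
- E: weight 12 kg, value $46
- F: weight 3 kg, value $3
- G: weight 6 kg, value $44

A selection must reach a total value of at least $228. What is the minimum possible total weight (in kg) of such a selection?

59

Subsets with value ≥ 228, sorted by total weight:
- A+B+C+D+E+G: weight 59, value 240
- A+B+C+D+E+F+G: weight 62, value 243
Minimum weight: 59 kg.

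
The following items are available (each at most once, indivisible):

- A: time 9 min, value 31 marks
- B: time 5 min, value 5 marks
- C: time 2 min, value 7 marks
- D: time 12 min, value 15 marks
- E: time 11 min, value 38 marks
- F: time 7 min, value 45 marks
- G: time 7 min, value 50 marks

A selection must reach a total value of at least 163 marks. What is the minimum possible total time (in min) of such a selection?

34

Subsets with value ≥ 163, sorted by total time:
- A+E+F+G: time 34, value 164
- A+C+E+F+G: time 36, value 171
- A+B+E+F+G: time 39, value 169
- A+B+C+E+F+G: time 41, value 176
Minimum time: 34 min.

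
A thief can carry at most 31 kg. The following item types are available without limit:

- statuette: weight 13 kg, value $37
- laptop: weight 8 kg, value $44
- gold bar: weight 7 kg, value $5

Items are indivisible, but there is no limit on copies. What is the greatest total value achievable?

Best value-per-unit is laptop at 44/8; filling with it alone gives 3×44 = 132.
Optimal mix: 3×laptop + 1×gold bar → weight 31, value 137.

$137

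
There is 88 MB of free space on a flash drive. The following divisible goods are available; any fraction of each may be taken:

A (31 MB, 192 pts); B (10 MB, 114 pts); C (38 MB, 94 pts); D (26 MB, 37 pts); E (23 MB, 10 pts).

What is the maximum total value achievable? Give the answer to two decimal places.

Take in order of value per unit:
- B (114/10 per unit): all 10 → value 114, running total 114.00
- A (192/31 per unit): all 31 → value 192, running total 306.00
- C (94/38 per unit): all 38 → value 94, running total 400.00
- D (37/26 per unit): 9 of 26 → value 9×37/26 = 12.8077, running total 412.81
Total 412.81.

412.81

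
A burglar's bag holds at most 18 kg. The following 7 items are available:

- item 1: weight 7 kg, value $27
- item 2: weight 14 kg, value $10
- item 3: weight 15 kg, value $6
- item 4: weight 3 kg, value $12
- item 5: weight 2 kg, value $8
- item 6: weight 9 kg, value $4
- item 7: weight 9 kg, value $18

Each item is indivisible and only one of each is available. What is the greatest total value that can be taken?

This is a 0/1 knapsack; check combinations near the capacity.
- item 1+item 5+item 7: weight 7+2+9=18, value 27+8+18=53
- item 1+item 4+item 5: weight 7+3+2=12, value 27+12+8=47
- item 1+item 7: weight 7+9=16, value 27+18=45
- item 1+item 4: weight 7+3=10, value 27+12=39
- item 1+item 5+item 6: weight 7+2+9=18, value 27+8+4=39
Best: $53.

$53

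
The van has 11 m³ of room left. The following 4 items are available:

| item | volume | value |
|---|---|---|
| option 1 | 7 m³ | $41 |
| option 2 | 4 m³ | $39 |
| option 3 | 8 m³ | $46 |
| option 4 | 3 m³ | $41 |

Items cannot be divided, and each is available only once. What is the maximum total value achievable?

Check high-value combinations within 11 m³:
- option 3+option 4: volume 8+3=11, value 46+41=87
- option 1+option 4: volume 7+3=10, value 41+41=82
- option 2+option 4: volume 4+3=7, value 39+41=80
Best: $87.

$87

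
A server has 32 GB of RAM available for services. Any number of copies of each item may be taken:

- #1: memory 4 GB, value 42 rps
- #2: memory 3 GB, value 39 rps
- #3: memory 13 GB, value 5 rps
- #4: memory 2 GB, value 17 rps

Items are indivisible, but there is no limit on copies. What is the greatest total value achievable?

407 rps

Best value-per-unit is #2 at 39/3; filling with it alone gives 10×39 = 390.
Optimal mix: 10×#2 + 1×#4 → memory 32, value 407.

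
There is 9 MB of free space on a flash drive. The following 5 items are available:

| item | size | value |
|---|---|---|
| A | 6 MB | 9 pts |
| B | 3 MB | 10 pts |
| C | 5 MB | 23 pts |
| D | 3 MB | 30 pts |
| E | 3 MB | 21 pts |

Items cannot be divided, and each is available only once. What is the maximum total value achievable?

Check high-value combinations within 9 MB:
- B+D+E: size 3+3+3=9, value 10+30+21=61
- C+D: size 5+3=8, value 23+30=53
- D+E: size 3+3=6, value 30+21=51
Best: 61 pts.

61 pts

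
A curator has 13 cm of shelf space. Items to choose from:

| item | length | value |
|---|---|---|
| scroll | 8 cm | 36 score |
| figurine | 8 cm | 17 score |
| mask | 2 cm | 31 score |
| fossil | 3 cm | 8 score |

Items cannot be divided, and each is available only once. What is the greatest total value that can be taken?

75 score

Check high-value combinations within 13 cm:
- scroll+mask+fossil: length 8+2+3=13, value 36+31+8=75
- scroll+mask: length 8+2=10, value 36+31=67
- figurine+mask+fossil: length 8+2+3=13, value 17+31+8=56
Best: 75 score.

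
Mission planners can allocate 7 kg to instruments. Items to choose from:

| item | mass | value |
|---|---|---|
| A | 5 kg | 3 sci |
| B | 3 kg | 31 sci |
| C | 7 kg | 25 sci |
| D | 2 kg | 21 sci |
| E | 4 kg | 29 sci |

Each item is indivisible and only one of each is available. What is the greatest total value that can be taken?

60 sci

Check high-value combinations within 7 kg:
- B+E: mass 3+4=7, value 31+29=60
- B+D: mass 3+2=5, value 31+21=52
- D+E: mass 2+4=6, value 21+29=50
Best: 60 sci.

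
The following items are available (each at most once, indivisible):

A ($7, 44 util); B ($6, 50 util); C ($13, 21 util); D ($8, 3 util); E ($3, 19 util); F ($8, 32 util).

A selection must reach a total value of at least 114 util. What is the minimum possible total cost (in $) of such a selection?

Subsets with value ≥ 114, sorted by total cost:
- A+B+F: cost 21, value 126
- A+B+E+F: cost 24, value 145
- A+B+D+E: cost 24, value 116
Minimum cost: 21 $.

21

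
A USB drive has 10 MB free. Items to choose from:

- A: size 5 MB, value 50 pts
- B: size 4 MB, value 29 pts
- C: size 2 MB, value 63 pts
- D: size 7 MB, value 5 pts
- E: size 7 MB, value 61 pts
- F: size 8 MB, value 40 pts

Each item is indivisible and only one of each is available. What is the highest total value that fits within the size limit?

Check high-value combinations within 10 MB:
- C+E: size 2+7=9, value 63+61=124
- A+C: size 5+2=7, value 50+63=113
- C+F: size 2+8=10, value 63+40=103
- B+C: size 4+2=6, value 29+63=92
Best: 124 pts.

124 pts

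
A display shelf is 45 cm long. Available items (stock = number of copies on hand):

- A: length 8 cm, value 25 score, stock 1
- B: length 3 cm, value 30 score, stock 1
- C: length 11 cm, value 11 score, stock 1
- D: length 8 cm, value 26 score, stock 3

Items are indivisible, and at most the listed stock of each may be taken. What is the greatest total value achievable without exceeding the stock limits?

Top feasible selections:
- 1×A + 1×B + 3×D: length 35, value 133
- 1×B + 1×C + 3×D: length 38, value 119
Best: 133 score.

133 score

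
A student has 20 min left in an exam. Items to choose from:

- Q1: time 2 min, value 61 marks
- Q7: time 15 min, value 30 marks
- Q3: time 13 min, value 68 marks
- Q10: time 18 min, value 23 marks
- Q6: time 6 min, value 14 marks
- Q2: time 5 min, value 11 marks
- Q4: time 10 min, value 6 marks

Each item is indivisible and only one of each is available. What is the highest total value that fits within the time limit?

Check high-value combinations within 20 min:
- Q1+Q3+Q2: time 2+13+5=20, value 61+68+11=140
- Q1+Q3: time 2+13=15, value 61+68=129
- Q1+Q7: time 2+15=17, value 61+30=91
- Q1+Q6+Q2: time 2+6+5=13, value 61+14+11=86
- Q1+Q10: time 2+18=20, value 61+23=84
Best: 140 marks.

140 marks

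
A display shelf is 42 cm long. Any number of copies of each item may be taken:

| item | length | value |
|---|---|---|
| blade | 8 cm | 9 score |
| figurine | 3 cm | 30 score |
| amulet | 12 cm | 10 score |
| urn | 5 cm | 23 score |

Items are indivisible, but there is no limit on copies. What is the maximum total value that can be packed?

420 score

Best value-per-unit is figurine at 30/3, and filling with it alone uses length 14×3=42. No mix of the others beats 14×30 = 420.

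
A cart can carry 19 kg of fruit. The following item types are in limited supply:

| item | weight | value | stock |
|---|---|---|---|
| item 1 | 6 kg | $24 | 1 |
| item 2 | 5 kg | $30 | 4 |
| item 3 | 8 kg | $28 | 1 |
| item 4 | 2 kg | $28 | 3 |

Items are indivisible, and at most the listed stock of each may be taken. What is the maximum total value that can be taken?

$146

Top feasible selections:
- 3×item 2 + 2×item 4: weight 19, value 146
- 2×item 2 + 3×item 4: weight 16, value 144
Best: $146.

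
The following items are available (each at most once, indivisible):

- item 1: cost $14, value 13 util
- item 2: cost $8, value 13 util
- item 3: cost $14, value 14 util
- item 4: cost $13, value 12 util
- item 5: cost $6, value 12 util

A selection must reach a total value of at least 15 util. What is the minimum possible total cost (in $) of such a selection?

Subsets with value ≥ 15, sorted by total cost:
- item 2+item 5: cost 14, value 25
- item 4+item 5: cost 19, value 24
- item 3+item 5: cost 20, value 26
Minimum cost: 14 $.

14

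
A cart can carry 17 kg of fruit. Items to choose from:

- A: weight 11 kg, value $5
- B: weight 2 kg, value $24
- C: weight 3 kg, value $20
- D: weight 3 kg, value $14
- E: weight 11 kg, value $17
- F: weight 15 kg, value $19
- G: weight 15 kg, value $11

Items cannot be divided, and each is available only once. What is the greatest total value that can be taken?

$61

Check high-value combinations within 17 kg:
- B+C+E: weight 2+3+11=16, value 24+20+17=61
- B+C+D: weight 2+3+3=8, value 24+20+14=58
- B+D+E: weight 2+3+11=16, value 24+14+17=55
- C+D+E: weight 3+3+11=17, value 20+14+17=51
Best: $61.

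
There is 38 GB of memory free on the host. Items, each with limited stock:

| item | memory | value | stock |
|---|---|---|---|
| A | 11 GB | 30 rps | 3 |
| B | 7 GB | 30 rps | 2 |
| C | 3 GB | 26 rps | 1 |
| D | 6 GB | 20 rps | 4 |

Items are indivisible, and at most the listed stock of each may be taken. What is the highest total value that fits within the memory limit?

Best selections within memory 38 and stock limits:
- 2×B + 1×C + 3×D: memory 35, value 146
- 2×B + 4×D: memory 38, value 140
Best: 146 rps.

146 rps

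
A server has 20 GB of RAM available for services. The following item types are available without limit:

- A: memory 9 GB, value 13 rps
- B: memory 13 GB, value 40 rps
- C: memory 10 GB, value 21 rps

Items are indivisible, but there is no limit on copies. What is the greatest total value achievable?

Best value-per-unit is B at 40/13; filling with it alone gives 1×40 = 40.
Optimal mix: 2×C → memory 20, value 42.

42 rps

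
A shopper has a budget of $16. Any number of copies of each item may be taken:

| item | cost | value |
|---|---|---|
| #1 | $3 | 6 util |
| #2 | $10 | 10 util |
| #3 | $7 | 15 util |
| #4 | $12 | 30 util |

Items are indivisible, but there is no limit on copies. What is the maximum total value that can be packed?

36 util

Best value-per-unit is #4 at 30/12; filling with it alone gives 1×30 = 30.
Optimal mix: 1×#1 + 1×#4 → cost 15, value 36.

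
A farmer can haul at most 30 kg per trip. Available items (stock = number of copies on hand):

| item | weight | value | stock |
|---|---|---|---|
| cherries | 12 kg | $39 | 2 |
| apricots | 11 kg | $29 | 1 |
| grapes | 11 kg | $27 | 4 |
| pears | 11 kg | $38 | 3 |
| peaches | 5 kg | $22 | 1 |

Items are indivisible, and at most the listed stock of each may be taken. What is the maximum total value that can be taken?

Top feasible selections:
- 2×cherries + 1×peaches: weight 29, value 100
- 1×cherries + 1×pears + 1×peaches: weight 28, value 99
- 2×pears + 1×peaches: weight 27, value 98
- 1×cherries + 1×apricots + 1×peaches: weight 28, value 90
Best: $100.

$100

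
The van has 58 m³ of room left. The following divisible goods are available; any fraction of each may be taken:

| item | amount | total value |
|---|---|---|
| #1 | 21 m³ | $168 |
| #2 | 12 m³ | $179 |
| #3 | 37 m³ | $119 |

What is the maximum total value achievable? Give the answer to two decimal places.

427.41

Take in order of value per unit:
- #2 (179/12 per unit): all 12 → value 179, running total 179.00
- #1 (168/21 per unit): all 21 → value 168, running total 347.00
- #3 (119/37 per unit): 25 of 37 → value 25×119/37 = 80.4054, running total 427.41
Total 427.41.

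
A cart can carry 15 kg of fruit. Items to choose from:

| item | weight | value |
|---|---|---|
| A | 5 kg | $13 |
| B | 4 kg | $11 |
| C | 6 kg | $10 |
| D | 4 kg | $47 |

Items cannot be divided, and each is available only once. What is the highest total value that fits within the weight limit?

Check high-value combinations within 15 kg:
- A+B+D: weight 5+4+4=13, value 13+11+47=71
- A+C+D: weight 5+6+4=15, value 13+10+47=70
- B+C+D: weight 4+6+4=14, value 11+10+47=68
- A+D: weight 5+4=9, value 13+47=60
- B+D: weight 4+4=8, value 11+47=58
Best: $71.

$71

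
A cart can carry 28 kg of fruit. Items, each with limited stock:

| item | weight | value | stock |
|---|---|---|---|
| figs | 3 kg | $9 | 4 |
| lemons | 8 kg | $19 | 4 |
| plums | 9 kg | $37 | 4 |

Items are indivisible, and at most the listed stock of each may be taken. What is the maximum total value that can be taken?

$111

Top feasible selections:
- 3×plums: weight 27, value 111
- 3×figs + 2×plums: weight 27, value 101
- 1×lemons + 2×plums: weight 26, value 93
- 2×figs + 2×plums: weight 24, value 92
Best: $111.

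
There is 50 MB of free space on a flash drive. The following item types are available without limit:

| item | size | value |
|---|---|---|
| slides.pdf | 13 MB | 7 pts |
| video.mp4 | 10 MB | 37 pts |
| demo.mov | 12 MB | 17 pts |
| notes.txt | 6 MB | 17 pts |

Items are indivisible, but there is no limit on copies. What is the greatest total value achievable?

Best value-per-unit is video.mp4 at 37/10, and filling with it alone uses size 5×10=50. No mix of the others beats 5×37 = 185.

185 pts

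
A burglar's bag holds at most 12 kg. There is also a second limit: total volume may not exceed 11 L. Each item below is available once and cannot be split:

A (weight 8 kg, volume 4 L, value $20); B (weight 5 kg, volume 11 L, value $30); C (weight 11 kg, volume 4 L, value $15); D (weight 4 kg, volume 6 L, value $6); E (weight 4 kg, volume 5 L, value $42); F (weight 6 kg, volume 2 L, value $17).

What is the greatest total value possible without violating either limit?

Feasible sets respecting both limits:
- A+E: weight 12, volume 9, value 62
- E+F: weight 10, volume 7, value 59
- D+E: weight 8, volume 11, value 48
Best: $62.

$62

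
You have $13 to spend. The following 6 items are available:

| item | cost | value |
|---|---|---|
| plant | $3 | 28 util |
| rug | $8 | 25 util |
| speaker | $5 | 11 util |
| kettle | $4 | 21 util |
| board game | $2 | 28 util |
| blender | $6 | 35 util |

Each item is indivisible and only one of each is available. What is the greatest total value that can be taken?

91 util

Check high-value combinations within $13:
- plant+board game+blender: cost 3+2+6=11, value 28+28+35=91
- kettle+board game+blender: cost 4+2+6=12, value 21+28+35=84
- plant+kettle+blender: cost 3+4+6=13, value 28+21+35=84
- plant+rug+board game: cost 3+8+2=13, value 28+25+28=81
Best: 91 util.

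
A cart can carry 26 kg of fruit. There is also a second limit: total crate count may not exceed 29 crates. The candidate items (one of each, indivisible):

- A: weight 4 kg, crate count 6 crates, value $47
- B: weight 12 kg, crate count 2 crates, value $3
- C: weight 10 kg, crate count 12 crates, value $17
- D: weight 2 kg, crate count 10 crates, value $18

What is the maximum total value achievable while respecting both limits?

Feasible sets respecting both limits:
- A+C+D: weight 16, crate count 28, value 82
- A+B+D: weight 18, crate count 18, value 68
- A+B+C: weight 26, crate count 20, value 67
Best: $82.

$82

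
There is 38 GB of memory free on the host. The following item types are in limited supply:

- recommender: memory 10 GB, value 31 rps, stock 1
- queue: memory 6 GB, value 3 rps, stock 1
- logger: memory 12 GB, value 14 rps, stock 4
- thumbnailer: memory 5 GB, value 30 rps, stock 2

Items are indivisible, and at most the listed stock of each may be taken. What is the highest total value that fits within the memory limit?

Top feasible selections:
- 1×recommender + 1×queue + 1×logger + 2×thumbnailer: memory 38, value 108
- 1×recommender + 1×logger + 2×thumbnailer: memory 32, value 105
- 1×recommender + 1×queue + 2×thumbnailer: memory 26, value 94
- 1×recommender + 2×thumbnailer: memory 20, value 91
Best: 108 rps.

108 rps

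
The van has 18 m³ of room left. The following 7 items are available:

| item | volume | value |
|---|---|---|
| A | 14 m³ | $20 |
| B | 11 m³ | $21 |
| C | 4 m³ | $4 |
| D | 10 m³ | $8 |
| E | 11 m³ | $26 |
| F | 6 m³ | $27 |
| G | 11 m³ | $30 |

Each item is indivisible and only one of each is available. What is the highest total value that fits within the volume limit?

Check high-value combinations within 18 m³:
- F+G: volume 6+11=17, value 27+30=57
- E+F: volume 11+6=17, value 26+27=53
- B+F: volume 11+6=17, value 21+27=48
- D+F: volume 10+6=16, value 8+27=35
Best: $57.

$57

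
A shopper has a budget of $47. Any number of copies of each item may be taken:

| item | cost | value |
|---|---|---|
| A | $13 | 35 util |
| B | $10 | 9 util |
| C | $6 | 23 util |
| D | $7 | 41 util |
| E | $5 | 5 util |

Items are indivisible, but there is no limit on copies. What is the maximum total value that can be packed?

251 util

Best value-per-unit is D at 41/7; filling with it alone gives 6×41 = 246.
Optimal mix: 2×C + 5×D → cost 47, value 251.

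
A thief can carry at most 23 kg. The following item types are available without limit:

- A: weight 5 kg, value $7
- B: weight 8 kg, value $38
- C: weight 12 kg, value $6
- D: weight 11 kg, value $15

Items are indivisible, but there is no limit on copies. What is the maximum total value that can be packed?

Best value-per-unit is B at 38/8; filling with it alone gives 2×38 = 76.
Optimal mix: 1×A + 2×B → weight 21, value 83.

$83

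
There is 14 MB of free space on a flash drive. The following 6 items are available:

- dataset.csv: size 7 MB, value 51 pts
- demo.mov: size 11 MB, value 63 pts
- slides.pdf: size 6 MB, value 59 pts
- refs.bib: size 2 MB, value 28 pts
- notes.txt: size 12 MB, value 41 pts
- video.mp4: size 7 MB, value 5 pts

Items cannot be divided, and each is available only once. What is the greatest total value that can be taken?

110 pts

Check high-value combinations within 14 MB:
- dataset.csv+slides.pdf: size 7+6=13, value 51+59=110
- demo.mov+refs.bib: size 11+2=13, value 63+28=91
- slides.pdf+refs.bib: size 6+2=8, value 59+28=87
Best: 110 pts.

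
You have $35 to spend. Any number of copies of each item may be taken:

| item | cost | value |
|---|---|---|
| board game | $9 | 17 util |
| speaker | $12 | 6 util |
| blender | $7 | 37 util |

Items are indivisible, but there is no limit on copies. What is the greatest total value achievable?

Best value-per-unit is blender at 37/7, and filling with it alone uses cost 5×7=35. No mix of the others beats 5×37 = 185.

185 util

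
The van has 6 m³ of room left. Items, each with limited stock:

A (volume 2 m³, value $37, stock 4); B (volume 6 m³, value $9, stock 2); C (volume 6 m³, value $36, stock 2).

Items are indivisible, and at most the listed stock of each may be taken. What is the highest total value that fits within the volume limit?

Best selections within volume 6 and stock limits:
- 3×A: volume 6, value 111
- 2×A: volume 4, value 74
- 1×A: volume 2, value 37
Best: $111.

$111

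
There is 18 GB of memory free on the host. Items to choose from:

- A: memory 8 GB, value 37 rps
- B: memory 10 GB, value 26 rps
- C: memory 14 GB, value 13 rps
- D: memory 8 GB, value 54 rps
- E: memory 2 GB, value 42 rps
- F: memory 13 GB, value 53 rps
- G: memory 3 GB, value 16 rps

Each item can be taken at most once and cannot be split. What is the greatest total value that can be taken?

133 rps

Check high-value combinations within 18 GB:
- A+D+E: memory 8+8+2=18, value 37+54+42=133
- D+E+G: memory 8+2+3=13, value 54+42+16=112
- E+F+G: memory 2+13+3=18, value 42+53+16=111
- D+E: memory 8+2=10, value 54+42=96
- A+E+G: memory 8+2+3=13, value 37+42+16=95
Best: 133 rps.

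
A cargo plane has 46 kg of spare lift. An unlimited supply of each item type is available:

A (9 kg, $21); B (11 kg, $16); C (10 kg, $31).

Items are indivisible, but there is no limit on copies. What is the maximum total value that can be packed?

Best value-per-unit is C at 31/10, and filling with it alone uses weight 4×10=40. No mix of the others beats 4×31 = 124.

$124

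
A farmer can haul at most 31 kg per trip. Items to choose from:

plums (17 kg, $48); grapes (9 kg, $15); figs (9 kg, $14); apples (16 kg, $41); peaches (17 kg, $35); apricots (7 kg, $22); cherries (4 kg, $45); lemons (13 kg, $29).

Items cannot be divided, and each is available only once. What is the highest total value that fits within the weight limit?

$115

This is a 0/1 knapsack; check combinations near the capacity.
- plums+apricots+cherries: weight 17+7+4=28, value 48+22+45=115
- apples+apricots+cherries: weight 16+7+4=27, value 41+22+45=108
- plums+grapes+cherries: weight 17+9+4=30, value 48+15+45=108
- plums+figs+cherries: weight 17+9+4=30, value 48+14+45=107
- peaches+apricots+cherries: weight 17+7+4=28, value 35+22+45=102
Best: $115.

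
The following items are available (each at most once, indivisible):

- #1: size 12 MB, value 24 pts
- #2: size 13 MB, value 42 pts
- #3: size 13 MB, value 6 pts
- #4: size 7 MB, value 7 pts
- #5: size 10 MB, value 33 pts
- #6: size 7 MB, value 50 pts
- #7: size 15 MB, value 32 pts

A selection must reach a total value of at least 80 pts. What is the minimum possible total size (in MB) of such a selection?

17

Subsets with value ≥ 80, sorted by total size:
- #5+#6: size 17, value 83
- #2+#6: size 20, value 92
- #6+#7: size 22, value 82
- #4+#5+#6: size 24, value 90
Minimum size: 17 MB.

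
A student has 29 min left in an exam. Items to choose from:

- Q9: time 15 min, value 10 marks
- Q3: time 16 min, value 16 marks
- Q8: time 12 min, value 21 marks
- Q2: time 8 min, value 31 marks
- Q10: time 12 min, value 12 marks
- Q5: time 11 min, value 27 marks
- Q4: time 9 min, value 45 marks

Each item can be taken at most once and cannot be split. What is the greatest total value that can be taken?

103 marks

Check high-value combinations within 29 min:
- Q2+Q5+Q4: time 8+11+9=28, value 31+27+45=103
- Q8+Q2+Q4: time 12+8+9=29, value 21+31+45=97
- Q2+Q10+Q4: time 8+12+9=29, value 31+12+45=88
- Q2+Q4: time 8+9=17, value 31+45=76
- Q5+Q4: time 11+9=20, value 27+45=72
Best: 103 marks.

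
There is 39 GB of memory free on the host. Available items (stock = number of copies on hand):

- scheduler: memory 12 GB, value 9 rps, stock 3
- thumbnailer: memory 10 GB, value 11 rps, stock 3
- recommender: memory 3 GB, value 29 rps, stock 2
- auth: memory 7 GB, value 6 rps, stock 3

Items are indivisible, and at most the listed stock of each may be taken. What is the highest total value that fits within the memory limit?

91 rps

Top feasible selections:
- 3×thumbnailer + 2×recommender: memory 36, value 91
- 1×scheduler + 2×thumbnailer + 2×recommender: memory 38, value 89
Best: 91 rps.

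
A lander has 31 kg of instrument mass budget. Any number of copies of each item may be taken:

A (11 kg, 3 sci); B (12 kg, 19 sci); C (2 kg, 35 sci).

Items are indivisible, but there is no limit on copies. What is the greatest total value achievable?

Best value-per-unit is C at 35/2, and filling with it alone uses mass 15×2=30. No mix of the others beats 15×35 = 525.

525 sci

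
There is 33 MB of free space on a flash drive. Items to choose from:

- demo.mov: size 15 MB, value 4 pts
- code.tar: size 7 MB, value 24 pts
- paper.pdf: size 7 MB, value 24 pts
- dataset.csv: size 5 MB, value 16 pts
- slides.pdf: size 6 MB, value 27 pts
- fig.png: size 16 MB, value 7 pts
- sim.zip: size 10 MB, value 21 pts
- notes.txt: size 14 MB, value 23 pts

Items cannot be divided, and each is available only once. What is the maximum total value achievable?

Check high-value combinations within 33 MB:
- code.tar+paper.pdf+slides.pdf+sim.zip: size 7+7+6+10=30, value 24+24+27+21=96
- code.tar+paper.pdf+dataset.csv+slides.pdf: size 7+7+5+6=25, value 24+24+16+27=91
- code.tar+dataset.csv+slides.pdf+notes.txt: size 7+5+6+14=32, value 24+16+27+23=90
- paper.pdf+dataset.csv+slides.pdf+notes.txt: size 7+5+6+14=32, value 24+16+27+23=90
- code.tar+dataset.csv+slides.pdf+sim.zip: size 7+5+6+10=28, value 24+16+27+21=88
Best: 96 pts.

96 pts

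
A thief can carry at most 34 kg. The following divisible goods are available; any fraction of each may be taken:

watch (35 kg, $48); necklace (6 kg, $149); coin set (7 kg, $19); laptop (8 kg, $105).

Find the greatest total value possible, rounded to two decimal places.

Take in order of value per unit:
- necklace (149/6 per unit): all 6 → value 149, running total 149.00
- laptop (105/8 per unit): all 8 → value 105, running total 254.00
- coin set (19/7 per unit): all 7 → value 19, running total 273.00
- watch (48/35 per unit): 13 of 35 → value 13×48/35 = 17.8286, running total 290.83
Total 290.83.

290.83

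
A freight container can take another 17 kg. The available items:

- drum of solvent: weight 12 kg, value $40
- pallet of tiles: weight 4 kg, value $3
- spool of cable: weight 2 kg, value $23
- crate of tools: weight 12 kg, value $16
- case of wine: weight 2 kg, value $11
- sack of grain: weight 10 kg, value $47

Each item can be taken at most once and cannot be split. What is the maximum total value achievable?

$81

Check high-value combinations within 17 kg:
- spool of cable+case of wine+sack of grain: weight 2+2+10=14, value 23+11+47=81
- drum of solvent+spool of cable+case of wine: weight 12+2+2=16, value 40+23+11=74
- pallet of tiles+spool of cable+sack of grain: weight 4+2+10=16, value 3+23+47=73
- spool of cable+sack of grain: weight 2+10=12, value 23+47=70
- drum of solvent+spool of cable: weight 12+2=14, value 40+23=63
Best: $81.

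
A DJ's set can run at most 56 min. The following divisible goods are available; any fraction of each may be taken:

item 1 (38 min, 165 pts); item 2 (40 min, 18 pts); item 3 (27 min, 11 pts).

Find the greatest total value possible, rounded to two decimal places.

173.10

Take in order of value per unit:
- item 1 (165/38 per unit): all 38 → value 165, running total 165.00
- item 2 (18/40 per unit): 18 of 40 → value 18×18/40 = 8.1000, running total 173.10
Total 173.10.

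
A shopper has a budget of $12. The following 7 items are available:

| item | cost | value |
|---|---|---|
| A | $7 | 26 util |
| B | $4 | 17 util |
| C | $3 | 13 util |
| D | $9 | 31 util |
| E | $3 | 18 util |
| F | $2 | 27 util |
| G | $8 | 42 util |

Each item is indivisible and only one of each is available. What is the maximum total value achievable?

Check high-value combinations within $12:
- B+C+E+F: cost 4+3+3+2=12, value 17+13+18+27=75
- A+E+F: cost 7+3+2=12, value 26+18+27=71
- F+G: cost 2+8=10, value 27+42=69
Best: 75 util.

75 util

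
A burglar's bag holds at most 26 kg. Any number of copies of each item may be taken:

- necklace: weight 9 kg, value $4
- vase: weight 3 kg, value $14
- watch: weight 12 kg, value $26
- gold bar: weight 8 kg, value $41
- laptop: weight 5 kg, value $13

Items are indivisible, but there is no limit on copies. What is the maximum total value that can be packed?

Best value-per-unit is gold bar at 41/8; filling with it alone gives 3×41 = 123.
Optimal mix: 6×vase + 1×gold bar → weight 26, value 125.

$125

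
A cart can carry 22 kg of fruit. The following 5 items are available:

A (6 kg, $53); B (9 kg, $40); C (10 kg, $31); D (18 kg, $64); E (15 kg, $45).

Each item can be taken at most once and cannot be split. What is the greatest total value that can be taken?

$98

Check high-value combinations within 22 kg:
- A+E: weight 6+15=21, value 53+45=98
- A+B: weight 6+9=15, value 53+40=93
- A+C: weight 6+10=16, value 53+31=84
- B+C: weight 9+10=19, value 40+31=71
- D: weight 18, value 64
Best: $98.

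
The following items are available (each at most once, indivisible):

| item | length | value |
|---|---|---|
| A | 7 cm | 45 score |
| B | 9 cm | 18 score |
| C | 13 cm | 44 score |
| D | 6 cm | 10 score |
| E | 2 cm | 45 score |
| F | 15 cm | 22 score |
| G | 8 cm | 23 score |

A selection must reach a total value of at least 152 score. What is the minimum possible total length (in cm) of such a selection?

Subsets with value ≥ 152, sorted by total length:
- A+C+E+G: length 30, value 157
- A+B+C+E: length 31, value 152
Minimum length: 30 cm.

30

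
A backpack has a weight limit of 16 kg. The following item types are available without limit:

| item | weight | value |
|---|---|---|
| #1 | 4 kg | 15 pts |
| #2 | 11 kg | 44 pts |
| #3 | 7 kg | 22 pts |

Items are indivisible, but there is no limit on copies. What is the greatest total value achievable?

Best value-per-unit is #2 at 44/11; filling with it alone gives 1×44 = 44.
Optimal mix: 4×#1 → weight 16, value 60.

60 pts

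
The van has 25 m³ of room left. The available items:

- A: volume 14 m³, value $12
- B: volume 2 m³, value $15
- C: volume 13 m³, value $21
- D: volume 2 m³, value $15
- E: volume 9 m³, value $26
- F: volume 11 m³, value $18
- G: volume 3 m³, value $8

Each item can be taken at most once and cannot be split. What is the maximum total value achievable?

Check high-value combinations within 25 m³:
- B+D+E+F: volume 2+2+9+11=24, value 15+15+26+18=74
- B+E+F+G: volume 2+9+11+3=25, value 15+26+18+8=67
- D+E+F+G: volume 2+9+11+3=25, value 15+26+18+8=67
- B+D+E+G: volume 2+2+9+3=16, value 15+15+26+8=64
Best: $74.

$74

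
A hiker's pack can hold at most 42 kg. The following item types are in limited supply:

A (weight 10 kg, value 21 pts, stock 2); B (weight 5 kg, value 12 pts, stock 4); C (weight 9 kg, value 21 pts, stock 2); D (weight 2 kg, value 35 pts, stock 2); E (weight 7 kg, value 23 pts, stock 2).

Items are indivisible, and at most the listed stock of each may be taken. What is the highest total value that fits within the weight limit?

173 pts

Top feasible selections:
- 3×B + 1×C + 2×D + 2×E: weight 42, value 173
- 1×B + 2×C + 2×D + 2×E: weight 41, value 170
- 1×A + 1×B + 1×C + 2×D + 2×E: weight 42, value 170
- 4×B + 2×D + 2×E: weight 38, value 164
Best: 173 pts.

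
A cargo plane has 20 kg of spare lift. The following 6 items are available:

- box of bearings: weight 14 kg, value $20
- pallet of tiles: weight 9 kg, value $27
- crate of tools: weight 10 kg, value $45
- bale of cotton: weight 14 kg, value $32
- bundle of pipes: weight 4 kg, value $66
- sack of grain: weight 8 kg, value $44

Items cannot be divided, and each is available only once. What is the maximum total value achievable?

$111

Check high-value combinations within 20 kg:
- crate of tools+bundle of pipes: weight 10+4=14, value 45+66=111
- bundle of pipes+sack of grain: weight 4+8=12, value 66+44=110
- bale of cotton+bundle of pipes: weight 14+4=18, value 32+66=98
- pallet of tiles+bundle of pipes: weight 9+4=13, value 27+66=93
- crate of tools+sack of grain: weight 10+8=18, value 45+44=89
Best: $111.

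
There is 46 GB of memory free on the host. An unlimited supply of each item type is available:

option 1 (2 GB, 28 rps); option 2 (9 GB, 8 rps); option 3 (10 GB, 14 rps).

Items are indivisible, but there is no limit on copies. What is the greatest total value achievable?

Best value-per-unit is option 1 at 28/2, and filling with it alone uses memory 23×2=46. No mix of the others beats 23×28 = 644.

644 rps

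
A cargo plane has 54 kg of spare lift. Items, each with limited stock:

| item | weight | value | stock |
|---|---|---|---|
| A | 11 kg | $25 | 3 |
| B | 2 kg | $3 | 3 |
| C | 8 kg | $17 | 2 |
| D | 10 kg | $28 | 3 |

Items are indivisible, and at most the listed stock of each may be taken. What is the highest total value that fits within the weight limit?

$137

Top feasible selections:
- 2×A + 1×B + 3×D: weight 54, value 137
- 2×A + 3×D: weight 52, value 134
Best: $137.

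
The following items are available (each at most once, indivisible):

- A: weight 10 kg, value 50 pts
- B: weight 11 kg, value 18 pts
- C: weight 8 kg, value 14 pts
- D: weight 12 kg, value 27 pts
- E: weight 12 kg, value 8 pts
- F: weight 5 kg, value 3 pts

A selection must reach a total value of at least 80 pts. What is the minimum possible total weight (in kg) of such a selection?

27

Subsets with value ≥ 80, sorted by total weight:
- A+D+F: weight 27, value 80
- A+B+C: weight 29, value 82
Minimum weight: 27 kg.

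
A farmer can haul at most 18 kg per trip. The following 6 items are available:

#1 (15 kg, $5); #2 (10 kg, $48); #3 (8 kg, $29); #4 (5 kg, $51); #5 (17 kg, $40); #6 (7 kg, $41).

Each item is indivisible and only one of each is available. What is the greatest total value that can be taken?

$99

Check high-value combinations within 18 kg:
- #2+#4: weight 10+5=15, value 48+51=99
- #4+#6: weight 5+7=12, value 51+41=92
- #2+#6: weight 10+7=17, value 48+41=89
Best: $99.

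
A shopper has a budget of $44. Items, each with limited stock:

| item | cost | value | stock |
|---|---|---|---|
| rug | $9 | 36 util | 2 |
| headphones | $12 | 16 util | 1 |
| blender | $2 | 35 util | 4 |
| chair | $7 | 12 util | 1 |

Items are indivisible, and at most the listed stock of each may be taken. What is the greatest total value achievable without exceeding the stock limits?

Best selections within cost 44 and stock limits:
- 2×rug + 1×headphones + 4×blender: cost 38, value 228
- 2×rug + 4×blender + 1×chair: cost 33, value 224
- 2×rug + 4×blender: cost 26, value 212
Best: 228 util.

228 util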